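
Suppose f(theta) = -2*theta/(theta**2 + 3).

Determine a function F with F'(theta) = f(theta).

The substitution u = theta**2 + 3 works: f is exactly (dF/du)*(du/dtheta) for that inner function.
Check: d/dtheta[-log(theta**2 + 3)] = -2*theta/(theta**2 + 3) = f(theta).

An antiderivative is F(theta) = -log(theta**2 + 3).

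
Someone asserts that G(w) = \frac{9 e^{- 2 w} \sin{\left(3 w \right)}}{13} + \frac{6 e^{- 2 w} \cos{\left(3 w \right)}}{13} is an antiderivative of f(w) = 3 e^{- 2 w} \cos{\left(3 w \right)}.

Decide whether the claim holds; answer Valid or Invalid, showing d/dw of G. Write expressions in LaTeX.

d/dw[G] = \frac{\left(- 36 \sin{\left(3 w \right)} + 15 \cos{\left(3 w \right)}\right) e^{- 2 w}}{13}
d/dw[G] - f(w) = \frac{\left(- 36 \sin{\left(3 w \right)} - 24 \cos{\left(3 w \right)}\right) e^{- 2 w}}{13} != 0.

Invalid: d/dw[G] - f = \frac{\left(- 36 \sin{\left(3 w \right)} - 24 \cos{\left(3 w \right)}\right) e^{- 2 w}}{13}, which is not 0.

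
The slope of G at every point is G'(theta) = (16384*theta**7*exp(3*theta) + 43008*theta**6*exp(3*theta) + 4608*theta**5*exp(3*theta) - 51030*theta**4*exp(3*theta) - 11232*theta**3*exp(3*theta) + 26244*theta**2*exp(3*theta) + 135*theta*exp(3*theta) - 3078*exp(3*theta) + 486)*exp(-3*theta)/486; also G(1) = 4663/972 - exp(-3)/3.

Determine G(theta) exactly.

G(theta) = theta**5/3 + 2*theta**3 - 3*theta**2/4 - theta + 4*(4*theta**2/3 + theta - 1)**4/3 - exp(-3*theta)/3

A first test for any G(theta): its theta-derivative must equal the given G'(theta).
A general antiderivative is theta**5/3 + 2*theta**3 - 3*theta**2/4 - theta + 4*(4*theta**2/3 + theta - 1)**4/3 - exp(-3*theta)/3 + C.
The condition gives C = 4663/972 - exp(-3)/3 - (4663/972 - exp(-3)/3) = 0.
So G(theta) = theta**5/3 + 2*theta**3 - 3*theta**2/4 - theta + 4*(4*theta**2/3 + theta - 1)**4/3 - exp(-3*theta)/3.
Check: d/dtheta[theta**5/3 + 2*theta**3 - 3*theta**2/4 - theta + 4*(4*theta**2/3 + theta - 1)**4/3 - exp(-3*theta)/3] = (16384*theta**7*exp(3*theta) + 43008*theta**6*exp(3*theta) + 4608*theta**5*exp(3*theta) - 51030*theta**4*exp(3*theta) - 11232*theta**3*exp(3*theta) + 26244*theta**2*exp(3*theta) + 135*theta*exp(3*theta) - 3078*exp(3*theta) + 486)*exp(-3*theta)/486 = G'(theta).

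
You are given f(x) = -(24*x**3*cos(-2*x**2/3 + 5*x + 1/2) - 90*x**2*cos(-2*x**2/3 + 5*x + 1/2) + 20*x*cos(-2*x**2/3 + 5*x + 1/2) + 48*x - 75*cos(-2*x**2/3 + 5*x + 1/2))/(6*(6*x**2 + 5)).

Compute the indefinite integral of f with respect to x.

F(x) = (-4*log(2*x**2 + 5/3) + 3*sin(-2*x**2/3 + 5*x + 1/2))/6 + C

A candidate is checked by its d/dx: the result must match f(x).
Check: d/dx[(-4*log(2*x**2 + 5/3) + 3*sin(-2*x**2/3 + 5*x + 1/2))/6] = (-24*x**3*cos(-2*x**2/3 + 5*x + 1/2) + 90*x**2*cos(-2*x**2/3 + 5*x + 1/2) - 20*x*cos(-2*x**2/3 + 5*x + 1/2) - 48*x + 75*cos(-2*x**2/3 + 5*x + 1/2))/(36*x**2 + 30), which equals f(x).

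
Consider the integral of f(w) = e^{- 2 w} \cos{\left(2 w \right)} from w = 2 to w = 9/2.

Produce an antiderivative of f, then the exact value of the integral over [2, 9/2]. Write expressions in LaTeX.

Whatever form F(w) takes, F'(w) = f(w) is non-negotiable.
F(w) = \frac{e^{- 2 w} \sin{\left(2 w \right)}}{4} - \frac{e^{- 2 w} \cos{\left(2 w \right)}}{4} is an antiderivative of f.
Check: d/dw[\frac{e^{- 2 w} \sin{\left(2 w \right)}}{4} - \frac{e^{- 2 w} \cos{\left(2 w \right)}}{4}] = e^{- 2 w} \cos{\left(2 w \right)} = f(w).
F(9/2) = \frac{\sin{\left(9 \right)}}{4 e^{9}} - \frac{\cos{\left(9 \right)}}{4 e^{9}}; F(2) = \frac{\sin{\left(4 \right)}}{4 e^{4}} - \frac{\cos{\left(4 \right)}}{4 e^{4}}.
Integral = F(9/2) - F(2) = \frac{\cos{\left(4 \right)}}{4 e^{4}} + \frac{\sin{\left(9 \right)}}{4 e^{9}} - \frac{\cos{\left(9 \right)}}{4 e^{9}} - \frac{\sin{\left(4 \right)}}{4 e^{4}}.

Antiderivative: F(w) = \frac{e^{- 2 w} \sin{\left(2 w \right)}}{4} - \frac{e^{- 2 w} \cos{\left(2 w \right)}}{4}; value = \frac{\cos{\left(4 \right)}}{4 e^{4}} + \frac{\sin{\left(9 \right)}}{4 e^{9}} - \frac{\cos{\left(9 \right)}}{4 e^{9}} - \frac{\sin{\left(4 \right)}}{4 e^{4}}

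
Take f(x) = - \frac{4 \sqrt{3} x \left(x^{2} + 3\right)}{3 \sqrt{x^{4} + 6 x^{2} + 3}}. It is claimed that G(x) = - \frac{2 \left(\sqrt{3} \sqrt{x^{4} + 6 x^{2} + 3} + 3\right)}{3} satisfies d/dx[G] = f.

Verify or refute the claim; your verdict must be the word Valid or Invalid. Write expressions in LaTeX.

d/dx[G] = \frac{- 4 \sqrt{3} x^{3} - 12 \sqrt{3} x}{3 \sqrt{x^{4} + 6 x^{2} + 3}}
This equals f(x) exactly, so the claim holds.

Valid - differentiating G returns exactly f.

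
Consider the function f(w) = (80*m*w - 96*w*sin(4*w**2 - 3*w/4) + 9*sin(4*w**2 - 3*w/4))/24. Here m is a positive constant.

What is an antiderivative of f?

An antiderivative is F(w) = (10*m*w**2 + 3*cos(4*w**2 - 3*w/4))/6.

Check any antiderivative F(w) by computing F'(w) and comparing it with f(w).
Check: d/dw[(10*m*w**2 + 3*cos(4*w**2 - 3*w/4))/6] = 10*m*w/3 - 4*w*sin(4*w**2 - 3*w/4) + 3*sin(4*w**2 - 3*w/4)/8, which equals f(w).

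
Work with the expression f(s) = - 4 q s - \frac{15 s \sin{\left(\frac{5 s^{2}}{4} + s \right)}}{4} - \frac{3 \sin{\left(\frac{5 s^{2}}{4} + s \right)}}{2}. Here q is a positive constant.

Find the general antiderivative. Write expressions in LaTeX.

F(s) = \frac{- 4 q s^{2} + 3 \cos{\left(\frac{5 s^{2}}{4} + s \right)}}{2} + C

The integrand splits into summands that can be handled one at a time.
Check: d/ds[\frac{- 4 q s^{2} + 3 \cos{\left(\frac{5 s^{2}}{4} + s \right)}}{2}] = - 4 q s - \frac{15 s \sin{\left(\frac{5 s^{2}}{4} + s \right)}}{4} - \frac{3 \sin{\left(\frac{5 s^{2}}{4} + s \right)}}{2} = f(s).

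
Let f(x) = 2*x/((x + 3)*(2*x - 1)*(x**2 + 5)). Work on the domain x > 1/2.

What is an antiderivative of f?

Factor the denominator ((x + 3)*(2*x - 1)*(x**2 + 5)) and decompose: f = -(13*x - 25)/(147*(x**2 + 5)) + 8/(147*(2*x - 1)) + 3/(49*(x + 3)); each piece integrates to a log, atan, or power term.
Check: d/dx[(8*log(x - 1/2) + 18*log(x + 3) - 13*log(x**2 + 5) + 10*sqrt(5)*atan(sqrt(5)*x/5))/294] = 2*x/(2*x**4 + 5*x**3 + 7*x**2 + 25*x - 15), which equals f(x).

An antiderivative is F(x) = (8*log(x - 1/2) + 18*log(x + 3) - 13*log(x**2 + 5) + 10*sqrt(5)*atan(sqrt(5)*x/5))/294.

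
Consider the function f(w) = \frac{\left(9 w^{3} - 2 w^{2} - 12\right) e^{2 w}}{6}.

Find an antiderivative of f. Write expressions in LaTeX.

An antiderivative is F(w) = \frac{3 w^{3} e^{2 w}}{4} - \frac{31 w^{2} e^{2 w}}{24} + \frac{31 w e^{2 w}}{24} - \frac{79 e^{2 w}}{48}.

Recognize the product-rule pattern: f = u'v + uv' with u = \frac{3 w^{3}}{4} - \frac{31 w^{2}}{24} + \frac{31 w}{24} - \frac{79}{48}, v = e^{2 w}, so integration by parts undoes it.
Check: d/dw[\frac{3 w^{3} e^{2 w}}{4} - \frac{31 w^{2} e^{2 w}}{24} + \frac{31 w e^{2 w}}{24} - \frac{79 e^{2 w}}{48}] = \frac{3 w^{3} e^{2 w}}{2} - \frac{w^{2} e^{2 w}}{3} - 2 e^{2 w}, which equals f(w).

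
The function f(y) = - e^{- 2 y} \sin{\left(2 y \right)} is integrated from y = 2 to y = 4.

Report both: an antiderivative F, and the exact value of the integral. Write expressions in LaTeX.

Differentiate the proposed F(y) back; it has to land on f(y) exactly.
F(y) = \frac{\left(\sin{\left(2 y \right)} + \cos{\left(2 y \right)}\right) e^{- 2 y}}{4} is an antiderivative of f.
Check: d/dy[\frac{\left(\sin{\left(2 y \right)} + \cos{\left(2 y \right)}\right) e^{- 2 y}}{4}] = - e^{- 2 y} \sin{\left(2 y \right)} = f(y).
F(4) = \frac{\cos{\left(8 \right)}}{4 e^{8}} + \frac{\sin{\left(8 \right)}}{4 e^{8}}; F(2) = \frac{\sin{\left(4 \right)}}{4 e^{4}} + \frac{\cos{\left(4 \right)}}{4 e^{4}}.
Integral = F(4) - F(2) = \frac{\cos{\left(8 \right)}}{4 e^{8}} + \frac{\sin{\left(8 \right)}}{4 e^{8}} - \frac{\cos{\left(4 \right)}}{4 e^{4}} - \frac{\sin{\left(4 \right)}}{4 e^{4}}.

Antiderivative: F(y) = \frac{\left(\sin{\left(2 y \right)} + \cos{\left(2 y \right)}\right) e^{- 2 y}}{4}; value = \frac{\cos{\left(8 \right)}}{4 e^{8}} + \frac{\sin{\left(8 \right)}}{4 e^{8}} - \frac{\cos{\left(4 \right)}}{4 e^{4}} - \frac{\sin{\left(4 \right)}}{4 e^{4}}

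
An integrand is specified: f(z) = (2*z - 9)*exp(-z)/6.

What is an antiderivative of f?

An antiderivative is F(z) = -(2*z - 7)*exp(-z)/6.

f has the shape u'v + uv' for u = 7/6 - z/3 and v = exp(-z) — it is the derivative of the product u*v.
Check: d/dz[-(2*z - 7)*exp(-z)/6] = (2*z - 9)*exp(-z)/6 = f(z).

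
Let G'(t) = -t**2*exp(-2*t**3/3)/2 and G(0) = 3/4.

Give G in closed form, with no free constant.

G(t) = 1/2 + exp(-2*t**3/3)/4

G'(t) matches the chain-rule pattern g'(h)*h' with inner function h(t) = -2*t**3/3; substituting u = h(t) collapses the integral.
A general antiderivative is exp(-2*t**3/3)/4 + C.
The condition gives C = 3/4 - (1/4) = 1/2.
So G(t) = 1/2 + exp(-2*t**3/3)/4.
Check: d/dt[1/2 + exp(-2*t**3/3)/4] = -t**2*exp(-2*t**3/3)/2 = G'(t).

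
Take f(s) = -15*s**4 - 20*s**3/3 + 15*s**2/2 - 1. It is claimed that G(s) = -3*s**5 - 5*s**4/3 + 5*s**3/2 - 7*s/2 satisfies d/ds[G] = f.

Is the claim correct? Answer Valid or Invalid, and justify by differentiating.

Invalid: d/ds[G] - f = -5/2, which is not 0.

d/ds[G] = -15*s**4 - 20*s**3/3 + 15*s**2/2 - 7/2
d/ds[G] - f(s) = -5/2 != 0.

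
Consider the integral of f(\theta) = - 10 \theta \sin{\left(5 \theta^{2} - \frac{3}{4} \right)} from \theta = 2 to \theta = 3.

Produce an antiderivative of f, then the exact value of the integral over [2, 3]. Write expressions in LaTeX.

The substitution u = 5 \theta^{2} - \frac{3}{4} works: f is exactly (dF/du)*(du/d\theta) for that inner function.
F(\theta) = \cos{\left(5 \theta^{2} - \frac{3}{4} \right)} is an antiderivative of f.
Check: d/d\theta[\cos{\left(5 \theta^{2} - \frac{3}{4} \right)}] = - 10 \theta \sin{\left(5 \theta^{2} - \frac{3}{4} \right)} = f(\theta).
F(3) = \cos{\left(\frac{177}{4} \right)}; F(2) = \cos{\left(\frac{77}{4} \right)}.
Integral = F(3) - F(2) = - \cos{\left(\frac{77}{4} \right)} + \cos{\left(\frac{177}{4} \right)}.

Antiderivative: F(\theta) = \cos{\left(5 \theta^{2} - \frac{3}{4} \right)}; value = - \cos{\left(\frac{77}{4} \right)} + \cos{\left(\frac{177}{4} \right)}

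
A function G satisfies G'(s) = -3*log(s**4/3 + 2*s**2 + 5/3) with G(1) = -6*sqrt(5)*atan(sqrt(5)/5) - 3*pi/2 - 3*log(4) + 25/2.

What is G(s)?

A candidate passes only if d/ds[G] lands on the given G'(s) exactly.
A general antiderivative is -3*s*log(s**4/3 + 2*s**2 + 5/3) + 12*s - 6*atan(s) - 6*sqrt(5)*atan(sqrt(5)*s/5) + C.
The condition gives C = -6*sqrt(5)*atan(sqrt(5)/5) - 3*pi/2 - 3*log(4) + 25/2 - (-6*sqrt(5)*atan(sqrt(5)/5) - 3*pi/2 - 3*log(4) + 12) = 1/2.
So G(s) = (-6*s*log(s**4/3 + 2*s**2 + 5/3) + 24*s - 12*atan(s) - 12*sqrt(5)*atan(sqrt(5)*s/5) + 1)/2.
Check: d/ds[(-6*s*log(s**4/3 + 2*s**2 + 5/3) + 24*s - 12*atan(s) - 12*sqrt(5)*atan(sqrt(5)*s/5) + 1)/2] = -3*log(s**4/3 + 2*s**2 + 5/3) = G'(s).

G(s) = (-6*s*log(s**4/3 + 2*s**2 + 5/3) + 24*s - 12*atan(s) - 12*sqrt(5)*atan(sqrt(5)*s/5) + 1)/2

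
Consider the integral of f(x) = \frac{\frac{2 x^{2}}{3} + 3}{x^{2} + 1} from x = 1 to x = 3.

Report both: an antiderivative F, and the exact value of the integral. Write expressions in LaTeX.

Antiderivative: F(x) = \frac{2 x}{3} + \frac{7 \operatorname{atan}{\left(x \right)}}{3}; value = - \frac{7 \pi}{12} + \frac{4}{3} + \frac{7 \operatorname{atan}{\left(3 \right)}}{3}

A first test for any F(x): its x-derivative must equal f(x) identically.
F(x) = \frac{2 x}{3} + \frac{7 \operatorname{atan}{\left(x \right)}}{3} is an antiderivative of f.
Check: d/dx[\frac{2 x}{3} + \frac{7 \operatorname{atan}{\left(x \right)}}{3}] = \frac{2 x^{2} + 9}{3 x^{2} + 3}, which equals f(x).
F(3) = 2 + \frac{7 \operatorname{atan}{\left(3 \right)}}{3}; F(1) = \frac{2}{3} + \frac{7 \pi}{12}.
Integral = F(3) - F(1) = - \frac{7 \pi}{12} + \frac{4}{3} + \frac{7 \operatorname{atan}{\left(3 \right)}}{3}.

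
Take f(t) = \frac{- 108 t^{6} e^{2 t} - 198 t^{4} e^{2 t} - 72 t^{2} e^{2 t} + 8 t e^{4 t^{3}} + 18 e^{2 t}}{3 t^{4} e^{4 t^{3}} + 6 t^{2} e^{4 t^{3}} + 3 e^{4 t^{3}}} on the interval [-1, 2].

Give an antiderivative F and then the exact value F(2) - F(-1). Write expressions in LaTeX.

Recover f(t) by differentiating a candidate F(t); any mismatch rules it out.
F(t) = \frac{9 \left(t^{2} + 1\right) e^{- 4 t^{3} + 2 t} - 4}{3 \left(t^{2} + 1\right)} is an antiderivative of f.
Check: d/dt[\frac{9 \left(t^{2} + 1\right) e^{- 4 t^{3} + 2 t} - 4}{3 \left(t^{2} + 1\right)}] = \frac{- 108 t^{6} e^{2 t} e^{- 4 t^{3}} - 198 t^{4} e^{2 t} e^{- 4 t^{3}} - 72 t^{2} e^{2 t} e^{- 4 t^{3}} + 8 t + 18 e^{2 t} e^{- 4 t^{3}}}{3 t^{4} + 6 t^{2} + 3}, which equals f(t).
F(2) = - \frac{4}{15} + \frac{3}{e^{28}}; F(-1) = - \frac{2}{3} + 3 e^{2}.
Integral = F(2) - F(-1) = - 3 e^{2} + \frac{3}{e^{28}} + \frac{2}{5}.

Antiderivative: F(t) = \frac{9 \left(t^{2} + 1\right) e^{- 4 t^{3} + 2 t} - 4}{3 \left(t^{2} + 1\right)}; value = - 3 e^{2} + \frac{3}{e^{28}} + \frac{2}{5}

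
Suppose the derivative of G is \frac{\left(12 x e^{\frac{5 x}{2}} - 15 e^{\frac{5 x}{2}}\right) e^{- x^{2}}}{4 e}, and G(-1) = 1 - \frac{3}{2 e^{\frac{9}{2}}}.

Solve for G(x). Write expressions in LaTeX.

G'(x) matches the chain-rule pattern g'(h)*h' with inner function h(x) = - x^{2} + \frac{5 x}{2} - 1; substituting u = h(x) collapses the integral.
A general antiderivative is - \frac{3 e^{- x^{2} + \frac{5 x}{2} - 1}}{2} + C.
The condition gives C = 1 - \frac{3}{2 e^{\frac{9}{2}}} - (- \frac{3}{2 e^{\frac{9}{2}}}) = 1.
So G(x) = \frac{\left(-3 + 2 e e^{- \frac{5 x}{2}} e^{x^{2}}\right) e^{\frac{5 x}{2}} e^{- x^{2}}}{2 e}.
Check: d/dx[\frac{\left(-3 + 2 e e^{- \frac{5 x}{2}} e^{x^{2}}\right) e^{\frac{5 x}{2}} e^{- x^{2}}}{2 e}] = \frac{\left(12 x e^{5 x} - 15 e^{5 x}\right) e^{- \frac{5 x}{2}} e^{- x^{2}}}{4 e}, which equals G'(x).

G(x) = \frac{\left(-3 + 2 e e^{- \frac{5 x}{2}} e^{x^{2}}\right) e^{\frac{5 x}{2}} e^{- x^{2}}}{2 e}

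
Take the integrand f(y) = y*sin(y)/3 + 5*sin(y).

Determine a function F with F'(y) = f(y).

An antiderivative is F(y) = -y*cos(y)/3 + sin(y)/3 - 5*cos(y).

The integrand splits into summands that can be handled one at a time.
Check: d/dy[-y*cos(y)/3 + sin(y)/3 - 5*cos(y)] = y*sin(y)/3 + 5*sin(y) = f(y).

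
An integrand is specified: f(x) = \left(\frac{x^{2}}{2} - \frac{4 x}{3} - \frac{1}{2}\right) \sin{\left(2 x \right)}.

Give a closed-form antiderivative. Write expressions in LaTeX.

An antiderivative is F(x) = \frac{- 6 x^{2} \cos{\left(2 x \right)} + 6 x \sin{\left(2 x \right)} + 16 x \cos{\left(2 x \right)} - 8 \sin{\left(2 x \right)} + 9 \cos{\left(2 x \right)}}{24}.

Differentiate the proposed F(x) back; it has to land on f(x) exactly.
Check: d/dx[\frac{- 6 x^{2} \cos{\left(2 x \right)} + 6 x \sin{\left(2 x \right)} + 16 x \cos{\left(2 x \right)} - 8 \sin{\left(2 x \right)} + 9 \cos{\left(2 x \right)}}{24}] = \frac{x^{2} \sin{\left(2 x \right)}}{2} - \frac{4 x \sin{\left(2 x \right)}}{3} - \frac{\sin{\left(2 x \right)}}{2}, which equals f(x).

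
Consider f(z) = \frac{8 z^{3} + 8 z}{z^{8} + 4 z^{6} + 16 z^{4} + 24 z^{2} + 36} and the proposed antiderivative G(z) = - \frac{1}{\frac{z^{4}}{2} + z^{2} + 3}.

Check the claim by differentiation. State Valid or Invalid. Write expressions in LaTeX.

Valid. The derivative of G reproduces f.

d/dz[G] = \frac{8 z^{3} + 8 z}{z^{8} + 4 z^{6} + 16 z^{4} + 24 z^{2} + 36}
This equals f(z) exactly, so the claim holds.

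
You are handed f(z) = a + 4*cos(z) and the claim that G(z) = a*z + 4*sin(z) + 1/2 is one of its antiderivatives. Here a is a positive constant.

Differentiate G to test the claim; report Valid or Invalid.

Valid. The derivative of G reproduces f.

d/dz[G] = a + 4*cos(z)
This equals f(z) exactly, so the claim holds.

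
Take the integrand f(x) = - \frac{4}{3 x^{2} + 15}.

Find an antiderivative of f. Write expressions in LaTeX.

A candidate is checked by its d/dx: the result must match f(x).
Check: d/dx[- \frac{4 \sqrt{5} \operatorname{atan}{\left(\frac{\sqrt{5} x}{5} \right)}}{15}] = - \frac{4}{3 x^{2} + 15} = f(x).

An antiderivative is F(x) = - \frac{4 \sqrt{5} \operatorname{atan}{\left(\frac{\sqrt{5} x}{5} \right)}}{15}.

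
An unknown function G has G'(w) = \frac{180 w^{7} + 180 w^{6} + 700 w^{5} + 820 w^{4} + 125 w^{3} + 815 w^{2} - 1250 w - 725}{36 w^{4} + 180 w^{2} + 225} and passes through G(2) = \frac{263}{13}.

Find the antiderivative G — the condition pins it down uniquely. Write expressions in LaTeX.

The proposed G(w) is checked by its d/dw: the result must match the given G'(w).
A general antiderivative is - \frac{5 w}{2 \left(w^{2} + \frac{5}{2}\right)} + \frac{5 \left(- w^{2} - \frac{2 w}{3} + \frac{4}{3}\right)^{2}}{4} + C.
The condition gives C = \frac{263}{13} - (\frac{250}{13}) = 1.
So G(w) = \frac{90 w^{6} + 120 w^{5} + 25 w^{4} + 140 w^{3} - 268 w^{2} - 580 w + 580}{36 \left(2 w^{2} + 5\right)}.
Check: d/dw[\frac{90 w^{6} + 120 w^{5} + 25 w^{4} + 140 w^{3} - 268 w^{2} - 580 w + 580}{36 \left(2 w^{2} + 5\right)}] = \frac{180 w^{7} + 180 w^{6} + 700 w^{5} + 820 w^{4} + 125 w^{3} + 815 w^{2} - 1250 w - 725}{36 w^{4} + 180 w^{2} + 225} = G'(w).

G(w) = \frac{90 w^{6} + 120 w^{5} + 25 w^{4} + 140 w^{3} - 268 w^{2} - 580 w + 580}{36 \left(2 w^{2} + 5\right)}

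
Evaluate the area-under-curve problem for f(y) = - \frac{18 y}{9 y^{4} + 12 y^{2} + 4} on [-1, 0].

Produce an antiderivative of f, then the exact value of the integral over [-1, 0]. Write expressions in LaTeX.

The substitution u = y^{2} + \frac{2}{3} works: f is exactly (dF/du)*(du/dy) for that inner function.
F(y) = \frac{3}{3 y^{2} + 2} is an antiderivative of f.
Check: d/dy[\frac{3}{3 y^{2} + 2}] = - \frac{18 y}{9 y^{4} + 12 y^{2} + 4} = f(y).
F(0) = \frac{3}{2}; F(-1) = \frac{3}{5}.
Integral = F(0) - F(-1) = \frac{9}{10}.

Antiderivative: F(y) = \frac{3}{3 y^{2} + 2}; value = \frac{9}{10}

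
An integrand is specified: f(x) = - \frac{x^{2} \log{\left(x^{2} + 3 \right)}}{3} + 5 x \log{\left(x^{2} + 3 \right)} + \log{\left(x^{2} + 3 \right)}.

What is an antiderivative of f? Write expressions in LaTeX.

An antiderivative is F(x) = \frac{4 x^{3} - 135 x^{2} + 3 x \left(- 2 x^{2} + 45 x + 18\right) \log{\left(x^{2} + 3 \right)} - 144 x + 405 \log{\left(x^{2} + 3 \right)} + 144 \sqrt{3} \operatorname{atan}{\left(\frac{\sqrt{3} x}{3} \right)}}{54}.

The integrand splits into summands that can be handled one at a time.
Check: d/dx[\frac{4 x^{3} - 135 x^{2} + 3 x \left(- 2 x^{2} + 45 x + 18\right) \log{\left(x^{2} + 3 \right)} - 144 x + 405 \log{\left(x^{2} + 3 \right)} + 144 \sqrt{3} \operatorname{atan}{\left(\frac{\sqrt{3} x}{3} \right)}}{54}] = - \frac{x^{2} \log{\left(x^{2} + 3 \right)}}{3} + 5 x \log{\left(x^{2} + 3 \right)} + \log{\left(x^{2} + 3 \right)} = f(x).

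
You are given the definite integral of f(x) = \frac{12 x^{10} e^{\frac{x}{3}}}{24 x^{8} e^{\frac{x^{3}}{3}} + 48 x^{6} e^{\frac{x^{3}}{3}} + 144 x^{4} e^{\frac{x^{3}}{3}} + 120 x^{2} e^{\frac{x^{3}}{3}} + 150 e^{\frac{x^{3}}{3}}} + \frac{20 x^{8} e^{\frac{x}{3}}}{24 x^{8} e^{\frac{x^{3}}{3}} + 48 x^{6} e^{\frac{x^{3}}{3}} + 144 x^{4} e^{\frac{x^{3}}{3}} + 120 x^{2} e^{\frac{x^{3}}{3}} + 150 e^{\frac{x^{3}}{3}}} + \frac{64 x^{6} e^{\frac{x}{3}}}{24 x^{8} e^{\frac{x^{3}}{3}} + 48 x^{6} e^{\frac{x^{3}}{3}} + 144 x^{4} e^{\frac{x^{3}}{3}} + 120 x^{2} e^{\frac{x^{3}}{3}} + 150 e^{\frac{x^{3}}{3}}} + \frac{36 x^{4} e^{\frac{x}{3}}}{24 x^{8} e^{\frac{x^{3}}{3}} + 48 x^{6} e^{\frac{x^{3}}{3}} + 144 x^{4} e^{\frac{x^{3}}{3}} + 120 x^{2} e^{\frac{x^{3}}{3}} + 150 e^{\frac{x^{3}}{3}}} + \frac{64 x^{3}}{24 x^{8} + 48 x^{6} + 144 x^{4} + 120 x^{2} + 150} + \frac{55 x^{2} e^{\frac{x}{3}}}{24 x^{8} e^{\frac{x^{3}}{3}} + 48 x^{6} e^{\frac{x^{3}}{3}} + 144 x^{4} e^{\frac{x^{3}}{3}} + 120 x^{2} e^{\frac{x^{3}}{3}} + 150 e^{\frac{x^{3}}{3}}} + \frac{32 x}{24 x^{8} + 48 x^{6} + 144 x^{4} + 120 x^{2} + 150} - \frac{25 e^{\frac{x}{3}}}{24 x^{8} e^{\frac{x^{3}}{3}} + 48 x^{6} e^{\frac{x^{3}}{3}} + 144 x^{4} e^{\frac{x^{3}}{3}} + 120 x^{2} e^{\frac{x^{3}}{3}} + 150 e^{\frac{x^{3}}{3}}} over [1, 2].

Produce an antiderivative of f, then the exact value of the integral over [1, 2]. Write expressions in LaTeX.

Antiderivative: F(x) = \frac{- 3 \left(2 x^{4} + 2 x^{2} + 5\right) e^{- \frac{x^{3}}{3} + \frac{x}{3}} - 8}{6 \left(2 x^{4} + 2 x^{2} + 5\right)}; value = \frac{167}{270} - \frac{1}{2 e^{2}}

Integrate term by term and add the pieces.
F(x) = \frac{- 3 \left(2 x^{4} + 2 x^{2} + 5\right) e^{- \frac{x^{3}}{3} + \frac{x}{3}} - 8}{6 \left(2 x^{4} + 2 x^{2} + 5\right)} is an antiderivative of f.
Check: d/dx[\frac{- 3 \left(2 x^{4} + 2 x^{2} + 5\right) e^{- \frac{x^{3}}{3} + \frac{x}{3}} - 8}{6 \left(2 x^{4} + 2 x^{2} + 5\right)}] = \frac{12 x^{10} e^{\frac{x}{3}} e^{- \frac{x^{3}}{3}} + 20 x^{8} e^{\frac{x}{3}} e^{- \frac{x^{3}}{3}} + 64 x^{6} e^{\frac{x}{3}} e^{- \frac{x^{3}}{3}} + 36 x^{4} e^{\frac{x}{3}} e^{- \frac{x^{3}}{3}} + 64 x^{3} + 55 x^{2} e^{\frac{x}{3}} e^{- \frac{x^{3}}{3}} + 32 x - 25 e^{\frac{x}{3}} e^{- \frac{x^{3}}{3}}}{24 x^{8} + 48 x^{6} + 144 x^{4} + 120 x^{2} + 150}, which equals f(x).
F(2) = - \frac{1}{2 e^{2}} - \frac{4}{135}; F(1) = - \frac{35}{54}.
Integral = F(2) - F(1) = \frac{167}{270} - \frac{1}{2 e^{2}}.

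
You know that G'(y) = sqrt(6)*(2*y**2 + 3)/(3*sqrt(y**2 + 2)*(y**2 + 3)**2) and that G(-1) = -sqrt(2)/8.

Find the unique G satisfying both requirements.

Since d/dy undoes antidifferentiation here, G(y) must give back the stated G'(y).
A general antiderivative is y*sqrt(3*y**2/2 + 3)/(3*(y**2 + 3)) + C.
The condition gives C = -sqrt(2)/8 - (-sqrt(2)/8) = 0.
So G(y) = y*sqrt(3*y**2/2 + 3)/(3*(y**2 + 3)).
Check: d/dy[y*sqrt(3*y**2/2 + 3)/(3*(y**2 + 3))] = (2*sqrt(6)*y**2 + 3*sqrt(6))/(3*y**4*sqrt(y**2 + 2) + 18*y**2*sqrt(y**2 + 2) + 27*sqrt(y**2 + 2)), which equals G'(y).

G(y) = y*sqrt(3*y**2/2 + 3)/(3*(y**2 + 3))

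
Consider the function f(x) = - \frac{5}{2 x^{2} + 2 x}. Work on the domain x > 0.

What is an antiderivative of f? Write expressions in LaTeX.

An antiderivative is F(x) = - \frac{5 \log{\left(x \right)}}{2} + \frac{5 \log{\left(x + 1 \right)}}{2}.

The denominator factors as 2 x \left(x + 1\right); partial fractions split f into directly integrable pieces: \frac{5}{2 \left(x + 1\right)} - \frac{5}{2 x}.
Check: d/dx[- \frac{5 \log{\left(x \right)}}{2} + \frac{5 \log{\left(x + 1 \right)}}{2}] = - \frac{5}{2 x^{2} + 2 x} = f(x).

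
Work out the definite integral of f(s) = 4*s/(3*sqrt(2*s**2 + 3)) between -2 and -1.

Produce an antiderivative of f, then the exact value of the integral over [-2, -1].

f matches the chain-rule pattern g'(h)*h' with inner function h(s) = 2*s**2 + 3; substituting u = h(s) collapses the integral.
F(s) = 2*sqrt(2*s**2 + 3)/3 is an antiderivative of f.
Check: d/ds[2*sqrt(2*s**2 + 3)/3] = 4*s/(3*sqrt(2*s**2 + 3)) = f(s).
F(-1) = 2*sqrt(5)/3; F(-2) = 2*sqrt(11)/3.
Integral = F(-1) - F(-2) = -2*sqrt(11)/3 + 2*sqrt(5)/3.

Antiderivative: F(s) = 2*sqrt(2*s**2 + 3)/3; value = -2*sqrt(11)/3 + 2*sqrt(5)/3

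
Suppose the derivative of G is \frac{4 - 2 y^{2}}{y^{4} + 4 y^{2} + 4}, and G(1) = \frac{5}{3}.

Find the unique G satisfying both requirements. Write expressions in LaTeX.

G'(y) has the shape u'v + uv' for u = 2 y and v = \frac{1}{y^{2} + 2} — it is the derivative of the product u*v.
A general antiderivative is \frac{2 y}{y^{2} + 2} + C.
The condition gives C = \frac{5}{3} - (\frac{2}{3}) = 1.
So G(y) = \frac{y^{2} + 2 y + 2}{y^{2} + 2}.
Check: d/dy[\frac{y^{2} + 2 y + 2}{y^{2} + 2}] = \frac{4 - 2 y^{2}}{y^{4} + 4 y^{2} + 4} = G'(y).

G(y) = \frac{y^{2} + 2 y + 2}{y^{2} + 2}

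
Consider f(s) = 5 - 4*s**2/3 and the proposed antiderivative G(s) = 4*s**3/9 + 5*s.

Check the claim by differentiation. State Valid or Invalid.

d/ds[G] = 4*s**2/3 + 5
d/ds[G] - f(s) = 8*s**2/3 != 0.

Invalid: d/ds[G] - f = 8*s**2/3, which is not 0.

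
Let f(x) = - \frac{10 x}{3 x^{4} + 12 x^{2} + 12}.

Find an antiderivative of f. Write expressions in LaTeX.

An antiderivative is F(x) = \frac{5}{3 \left(x^{2} + 2\right)}.

The substitution u = x^{2} + 2 works: f is exactly (dF/du)*(du/dx) for that inner function.
Check: d/dx[\frac{5}{3 \left(x^{2} + 2\right)}] = - \frac{10 x}{3 x^{4} + 12 x^{2} + 12} = f(x).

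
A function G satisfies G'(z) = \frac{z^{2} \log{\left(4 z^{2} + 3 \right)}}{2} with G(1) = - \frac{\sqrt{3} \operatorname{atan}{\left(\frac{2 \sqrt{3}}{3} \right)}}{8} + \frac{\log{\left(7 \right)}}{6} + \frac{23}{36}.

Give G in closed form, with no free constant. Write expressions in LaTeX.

For G(z) to be correct, d/dz[G] must agree with the stated G'(z) identically.
A general antiderivative is \frac{z^{3} \log{\left(4 z^{2} + 3 \right)}}{6} - \frac{z^{3}}{9} + \frac{z}{4} - \frac{\sqrt{3} \operatorname{atan}{\left(\frac{2 \sqrt{3} z}{3} \right)}}{8} + C.
The condition gives C = - \frac{\sqrt{3} \operatorname{atan}{\left(\frac{2 \sqrt{3}}{3} \right)}}{8} + \frac{\log{\left(7 \right)}}{6} + \frac{23}{36} - (- \frac{\sqrt{3} \operatorname{atan}{\left(\frac{2 \sqrt{3}}{3} \right)}}{8} + \frac{5}{36} + \frac{\log{\left(7 \right)}}{6}) = \frac{1}{2}.
So G(z) = \frac{12 z^{3} \log{\left(4 z^{2} + 3 \right)} - 8 z^{3} + 18 z - 9 \sqrt{3} \operatorname{atan}{\left(\frac{2 \sqrt{3} z}{3} \right)} + 36}{72}.
Check: d/dz[\frac{12 z^{3} \log{\left(4 z^{2} + 3 \right)} - 8 z^{3} + 18 z - 9 \sqrt{3} \operatorname{atan}{\left(\frac{2 \sqrt{3} z}{3} \right)} + 36}{72}] = \frac{z^{2} \log{\left(4 z^{2} + 3 \right)}}{2} = G'(z).

G(z) = \frac{12 z^{3} \log{\left(4 z^{2} + 3 \right)} - 8 z^{3} + 18 z - 9 \sqrt{3} \operatorname{atan}{\left(\frac{2 \sqrt{3} z}{3} \right)} + 36}{72}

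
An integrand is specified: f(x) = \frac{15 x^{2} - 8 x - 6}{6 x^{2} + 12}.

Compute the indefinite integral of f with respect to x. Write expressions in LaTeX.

F(x) = \frac{15 x - 4 \log{\left(x^{2} + 2 \right)} - 18 \sqrt{2} \operatorname{atan}{\left(\frac{\sqrt{2} x}{2} \right)}}{6} + C

Since d/dx undoes antidifferentiation here, F'(x) = f(x) is required of F(x).
Check: d/dx[\frac{15 x - 4 \log{\left(x^{2} + 2 \right)} - 18 \sqrt{2} \operatorname{atan}{\left(\frac{\sqrt{2} x}{2} \right)}}{6}] = \frac{15 x^{2} - 8 x - 6}{6 x^{2} + 12} = f(x).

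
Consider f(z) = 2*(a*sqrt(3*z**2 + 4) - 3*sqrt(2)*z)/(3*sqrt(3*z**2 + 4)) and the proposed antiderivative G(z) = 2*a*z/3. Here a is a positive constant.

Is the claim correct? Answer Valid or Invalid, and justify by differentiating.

d/dz[G] = 2*a/3
d/dz[G] - f(z) = 2*sqrt(2)*z/sqrt(3*z**2 + 4) != 0.

Invalid: d/dz[G] - f = 2*sqrt(2)*z/sqrt(3*z**2 + 4), which is not 0.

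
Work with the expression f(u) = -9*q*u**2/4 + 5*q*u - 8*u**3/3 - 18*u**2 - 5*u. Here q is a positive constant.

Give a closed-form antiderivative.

Integrate term by term and add the pieces.
Check: d/du[-3*q*u**3/4 + 5*q*u**2/2 - 2*u**4/3 - 6*u**3 - 5*u**2/2] = -9*q*u**2/4 + 5*q*u - 8*u**3/3 - 18*u**2 - 5*u = f(u).

An antiderivative is F(u) = -3*q*u**3/4 + 5*q*u**2/2 - 2*u**4/3 - 6*u**3 - 5*u**2/2.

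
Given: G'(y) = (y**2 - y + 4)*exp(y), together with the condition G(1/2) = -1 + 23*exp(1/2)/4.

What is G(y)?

G'(y) has the shape u'v + uv' for u = y**2 - 3*y + 7 and v = exp(y) — it is the derivative of the product u*v.
A general antiderivative is (y**2 - 3*y + 7)*exp(y) + C.
The condition gives C = -1 + 23*exp(1/2)/4 - (23*exp(1/2)/4) = -1.
So G(y) = y**2*exp(y) - 3*y*exp(y) + 7*exp(y) - 1.
Check: d/dy[y**2*exp(y) - 3*y*exp(y) + 7*exp(y) - 1] = y**2*exp(y) - y*exp(y) + 4*exp(y), which equals G'(y).

G(y) = y**2*exp(y) - 3*y*exp(y) + 7*exp(y) - 1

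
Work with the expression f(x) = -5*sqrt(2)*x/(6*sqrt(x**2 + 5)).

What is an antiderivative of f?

The substitution u = x**2/2 + 5/2 works: f is exactly (dF/du)*(du/dx) for that inner function.
Check: d/dx[-5*sqrt(x**2/2 + 5/2)/3] = -5*sqrt(2)*x/(6*sqrt(x**2 + 5)) = f(x).

An antiderivative is F(x) = -5*sqrt(x**2/2 + 5/2)/3.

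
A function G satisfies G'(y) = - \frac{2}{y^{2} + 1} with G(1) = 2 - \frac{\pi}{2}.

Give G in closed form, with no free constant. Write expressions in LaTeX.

A first test for any G(y): its y-derivative must equal the given G'(y).
A general antiderivative is - 2 \operatorname{atan}{\left(y \right)} + C.
The condition gives C = 2 - \frac{\pi}{2} - (- \frac{\pi}{2}) = 2.
So G(y) = 2 \left(1 - \operatorname{atan}{\left(y \right)}\right).
Check: d/dy[2 \left(1 - \operatorname{atan}{\left(y \right)}\right)] = - \frac{2}{y^{2} + 1} = G'(y).

G(y) = 2 \left(1 - \operatorname{atan}{\left(y \right)}\right)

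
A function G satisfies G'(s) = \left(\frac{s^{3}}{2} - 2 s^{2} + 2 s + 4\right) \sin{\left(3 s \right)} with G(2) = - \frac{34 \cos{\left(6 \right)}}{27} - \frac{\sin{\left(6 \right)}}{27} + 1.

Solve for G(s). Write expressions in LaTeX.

Differentiate the proposed G(s) back; it has to land on the given G'(s).
A general antiderivative is - \frac{s^{3} \cos{\left(3 s \right)}}{6} + \frac{s^{2} \sin{\left(3 s \right)}}{6} + \frac{2 s^{2} \cos{\left(3 s \right)}}{3} - \frac{4 s \sin{\left(3 s \right)}}{9} - \frac{5 s \cos{\left(3 s \right)}}{9} + \frac{5 \sin{\left(3 s \right)}}{27} - \frac{40 \cos{\left(3 s \right)}}{27} + C.
The condition gives C = - \frac{34 \cos{\left(6 \right)}}{27} - \frac{\sin{\left(6 \right)}}{27} + 1 - (- \frac{34 \cos{\left(6 \right)}}{27} - \frac{\sin{\left(6 \right)}}{27}) = 1.
So G(s) = - \frac{s^{3} \cos{\left(3 s \right)}}{6} + \frac{s^{2} \sin{\left(3 s \right)}}{6} + \frac{2 s^{2} \cos{\left(3 s \right)}}{3} - \frac{4 s \sin{\left(3 s \right)}}{9} - \frac{5 s \cos{\left(3 s \right)}}{9} + \frac{5 \sin{\left(3 s \right)}}{27} - \frac{40 \cos{\left(3 s \right)}}{27} + 1.
Check: d/ds[- \frac{s^{3} \cos{\left(3 s \right)}}{6} + \frac{s^{2} \sin{\left(3 s \right)}}{6} + \frac{2 s^{2} \cos{\left(3 s \right)}}{3} - \frac{4 s \sin{\left(3 s \right)}}{9} - \frac{5 s \cos{\left(3 s \right)}}{9} + \frac{5 \sin{\left(3 s \right)}}{27} - \frac{40 \cos{\left(3 s \right)}}{27} + 1] = \frac{s^{3} \sin{\left(3 s \right)}}{2} - 2 s^{2} \sin{\left(3 s \right)} + 2 s \sin{\left(3 s \right)} + 4 \sin{\left(3 s \right)}, which equals G'(s).

G(s) = - \frac{s^{3} \cos{\left(3 s \right)}}{6} + \frac{s^{2} \sin{\left(3 s \right)}}{6} + \frac{2 s^{2} \cos{\left(3 s \right)}}{3} - \frac{4 s \sin{\left(3 s \right)}}{9} - \frac{5 s \cos{\left(3 s \right)}}{9} + \frac{5 \sin{\left(3 s \right)}}{27} - \frac{40 \cos{\left(3 s \right)}}{27} + 1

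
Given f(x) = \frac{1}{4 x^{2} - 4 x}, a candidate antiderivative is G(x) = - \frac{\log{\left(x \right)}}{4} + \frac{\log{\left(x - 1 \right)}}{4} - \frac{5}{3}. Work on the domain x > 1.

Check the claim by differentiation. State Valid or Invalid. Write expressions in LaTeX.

d/dx[G] = \frac{1}{4 x^{2} - 4 x}
This equals f(x) exactly, so the claim holds.

Valid: G'(x) = f(x).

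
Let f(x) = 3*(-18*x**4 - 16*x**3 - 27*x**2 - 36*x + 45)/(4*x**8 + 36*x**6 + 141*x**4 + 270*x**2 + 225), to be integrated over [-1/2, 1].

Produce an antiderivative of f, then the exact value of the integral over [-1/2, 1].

Antiderivative: F(x) = (3*x/2 + 1)/(x**4/3 + 3*x**2/2 + 5/2); value = 1773/3614

f has the shape u'v + uv' for u = 1/(x**4/3 + 3*x**2/2 + 5/2) and v = 3*x/2 + 1 — it is the derivative of the product u*v.
F(x) = (3*x/2 + 1)/(x**4/3 + 3*x**2/2 + 5/2) is an antiderivative of f.
Check: d/dx[(3*x/2 + 1)/(x**4/3 + 3*x**2/2 + 5/2)] = (-54*x**4 - 48*x**3 - 81*x**2 - 108*x + 135)/(4*x**8 + 36*x**6 + 141*x**4 + 270*x**2 + 225), which equals f(x).
F(1) = 15/26; F(-1/2) = 12/139.
Integral = F(1) - F(-1/2) = 1773/3614.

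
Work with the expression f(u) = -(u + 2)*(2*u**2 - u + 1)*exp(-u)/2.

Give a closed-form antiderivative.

An antiderivative is F(u) = (2*u**3 + 9*u**2 + 17*u + 19)*exp(-u)/2.

Recognize the product-rule pattern: f = v'r + vr' with v = u**3 + 9*u**2/2 + 17*u/2 + 19/2, r = exp(-u), so integration by parts undoes it.
Check: d/du[(2*u**3 + 9*u**2 + 17*u + 19)*exp(-u)/2] = (-2*u**3 - 3*u**2 + u - 2)*exp(-u)/2, which equals f(u).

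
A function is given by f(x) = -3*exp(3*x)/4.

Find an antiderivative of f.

A first test for any F(x): its x-derivative must equal f(x) identically.
Check: d/dx[-exp(3*x)/4] = -3*exp(3*x)/4 = f(x).

An antiderivative is F(x) = -exp(3*x)/4.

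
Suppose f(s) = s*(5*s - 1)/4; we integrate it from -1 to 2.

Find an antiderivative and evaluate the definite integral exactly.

Since d/ds undoes antidifferentiation here, F'(s) = f(s) is required of F(s).
F(s) = s**2*(10*s - 3)/24 is an antiderivative of f.
Check: d/ds[s**2*(10*s - 3)/24] = 5*s**2/4 - s/4, which equals f(s).
F(2) = 17/6; F(-1) = -13/24.
Integral = F(2) - F(-1) = 27/8.

Antiderivative: F(s) = s**2*(10*s - 3)/24; value = 27/8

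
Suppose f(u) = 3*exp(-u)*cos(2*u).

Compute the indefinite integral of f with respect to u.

Recover f(u) by differentiating a candidate F(u); any mismatch rules it out.
Check: d/du[3*(2*sin(2*u) - cos(2*u))*exp(-u)/5] = 3*exp(-u)*cos(2*u) = f(u).

F(u) = 3*(2*sin(2*u) - cos(2*u))*exp(-u)/5 + C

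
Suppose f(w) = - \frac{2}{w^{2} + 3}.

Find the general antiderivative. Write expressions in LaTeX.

F(w) = - \frac{2 \sqrt{3} \operatorname{atan}{\left(\frac{\sqrt{3} w}{3} \right)}}{3} + C

Whatever form F(w) takes, F'(w) = f(w) is non-negotiable.
Check: d/dw[- \frac{2 \sqrt{3} \operatorname{atan}{\left(\frac{\sqrt{3} w}{3} \right)}}{3}] = - \frac{2}{w^{2} + 3} = f(w).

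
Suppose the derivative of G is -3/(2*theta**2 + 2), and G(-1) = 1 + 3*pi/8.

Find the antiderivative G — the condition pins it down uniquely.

Differentiate the proposed G(theta) back; it has to land on the given G'(theta).
A general antiderivative is -3*atan(theta)/2 + C.
The condition gives C = 1 + 3*pi/8 - (3*pi/8) = 1.
So G(theta) = 1 - 3*atan(theta)/2.
Check: d/dtheta[1 - 3*atan(theta)/2] = -3/(2*theta**2 + 2) = G'(theta).

G(theta) = 1 - 3*atan(theta)/2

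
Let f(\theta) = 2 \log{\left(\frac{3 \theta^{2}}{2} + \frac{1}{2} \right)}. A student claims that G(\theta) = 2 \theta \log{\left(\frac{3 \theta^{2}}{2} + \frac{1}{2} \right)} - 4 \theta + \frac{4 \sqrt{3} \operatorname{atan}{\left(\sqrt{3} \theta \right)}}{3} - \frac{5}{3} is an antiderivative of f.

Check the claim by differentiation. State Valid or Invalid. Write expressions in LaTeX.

d/d\theta[G] = 2 \log{\left(3 \theta^{2} + 1 \right)} - 2 \log{\left(2 \right)}
This equals f(\theta) exactly, so the claim holds.

Valid - differentiating G returns exactly f.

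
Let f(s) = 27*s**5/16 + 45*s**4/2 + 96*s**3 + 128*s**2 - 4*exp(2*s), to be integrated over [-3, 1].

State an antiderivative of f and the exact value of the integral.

Antiderivative: F(s) = 2*(3*s**2/4 + 4*s)**3/3 - 2*exp(2*s); value = -2*exp(2) + 2*exp(-6) + 2015/12

Integrate term by term and add the pieces.
F(s) = 2*(3*s**2/4 + 4*s)**3/3 - 2*exp(2*s) is an antiderivative of f.
Check: d/ds[2*(3*s**2/4 + 4*s)**3/3 - 2*exp(2*s)] = 27*s**5/16 + 45*s**4/2 + 96*s**3 + 128*s**2 - 4*exp(2*s) = f(s).
F(1) = 6859/96 - 2*exp(2); F(-3) = -3087/32 - 2*exp(-6).
Integral = F(1) - F(-3) = -2*exp(2) + 2*exp(-6) + 2015/12.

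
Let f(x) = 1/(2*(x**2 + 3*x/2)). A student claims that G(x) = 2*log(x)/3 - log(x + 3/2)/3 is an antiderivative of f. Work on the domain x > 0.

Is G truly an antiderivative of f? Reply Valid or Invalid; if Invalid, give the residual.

Invalid: d/dx[G] - f = 1/(3*x), which is not 0.

d/dx[G] = (2*x + 6)/(6*x**2 + 9*x)
d/dx[G] - f(x) = 1/(3*x) != 0.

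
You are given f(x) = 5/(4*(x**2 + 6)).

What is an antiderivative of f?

An antiderivative is F(x) = 5*sqrt(6)*atan(sqrt(6)*x/6)/24.

Whatever form F(x) takes, F'(x) = f(x) is non-negotiable.
Check: d/dx[5*sqrt(6)*atan(sqrt(6)*x/6)/24] = 5/(4*x**2 + 24), which equals f(x).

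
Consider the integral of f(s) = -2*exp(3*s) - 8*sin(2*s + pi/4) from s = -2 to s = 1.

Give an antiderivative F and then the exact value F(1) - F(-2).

The integrand splits into summands that can be handled one at a time.
F(s) = 2*(-exp(3*s) + 6*cos(2*s + pi/4))/3 is an antiderivative of f.
Check: d/ds[2*(-exp(3*s) + 6*cos(2*s + pi/4))/3] = -2*exp(3*s) - 8*sin(2*s + pi/4) = f(s).
F(1) = -2*exp(3)/3 + 4*cos(pi/4 + 2); F(-2) = 4*sin(pi/4 + 4) - 2*exp(-6)/3.
Integral = F(1) - F(-2) = -2*exp(3)/3 + 4*cos(pi/4 + 2) + 2*exp(-6)/3 - 4*sin(pi/4 + 4).

Antiderivative: F(s) = 2*(-exp(3*s) + 6*cos(2*s + pi/4))/3; value = -2*exp(3)/3 + 4*cos(pi/4 + 2) + 2*exp(-6)/3 - 4*sin(pi/4 + 4)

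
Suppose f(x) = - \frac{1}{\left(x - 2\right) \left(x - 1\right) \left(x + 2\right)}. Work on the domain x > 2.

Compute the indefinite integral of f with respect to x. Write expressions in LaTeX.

Factor the denominator (\left(x - 2\right) \left(x - 1\right) \left(x + 2\right)) and decompose: f = - \frac{1}{12 \left(x + 2\right)} + \frac{1}{3 \left(x - 1\right)} - \frac{1}{4 \left(x - 2\right)}; each piece integrates to a log, atan, or power term.
Check: d/dx[- \frac{\log{\left(x - 2 \right)}}{4} + \frac{\log{\left(x - 1 \right)}}{3} - \frac{\log{\left(x + 2 \right)}}{12}] = - \frac{1}{x^{3} - x^{2} - 4 x + 4}, which equals f(x).

F(x) = - \frac{\log{\left(x - 2 \right)}}{4} + \frac{\log{\left(x - 1 \right)}}{3} - \frac{\log{\left(x + 2 \right)}}{12} + C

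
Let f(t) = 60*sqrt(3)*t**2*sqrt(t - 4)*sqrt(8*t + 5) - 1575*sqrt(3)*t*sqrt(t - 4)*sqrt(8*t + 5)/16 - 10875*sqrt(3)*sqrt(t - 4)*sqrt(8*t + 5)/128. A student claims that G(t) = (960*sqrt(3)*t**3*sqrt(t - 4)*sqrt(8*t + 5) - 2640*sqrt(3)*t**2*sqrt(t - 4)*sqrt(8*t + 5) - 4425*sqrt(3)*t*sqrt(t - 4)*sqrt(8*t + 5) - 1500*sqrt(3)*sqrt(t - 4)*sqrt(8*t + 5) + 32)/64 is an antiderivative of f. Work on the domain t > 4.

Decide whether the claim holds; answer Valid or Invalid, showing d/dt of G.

d/dt[G] = (61440*sqrt(3)*t**4 - 308160*sqrt(3)*t**3 + 99600*sqrt(3)*t**2 + 545625*sqrt(3)*t + 217500*sqrt(3))/(128*sqrt(t - 4)*sqrt(8*t + 5))
This equals f(t) exactly, so the claim holds.

Valid. The derivative of G reproduces f.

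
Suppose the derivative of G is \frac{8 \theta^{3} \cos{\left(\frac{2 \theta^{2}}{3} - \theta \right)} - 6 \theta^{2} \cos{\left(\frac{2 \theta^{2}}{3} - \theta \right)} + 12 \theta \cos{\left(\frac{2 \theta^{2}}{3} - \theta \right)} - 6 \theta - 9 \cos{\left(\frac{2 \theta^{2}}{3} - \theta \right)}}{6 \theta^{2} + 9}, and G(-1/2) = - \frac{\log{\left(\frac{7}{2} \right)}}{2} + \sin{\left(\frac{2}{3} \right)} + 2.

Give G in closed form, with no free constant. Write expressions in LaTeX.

G(\theta) = - \frac{\log{\left(2 \theta^{2} + 3 \right)}}{2} + \sin{\left(\frac{2 \theta^{2}}{3} - \theta \right)} + 2

Recover the given G'(\theta) by differentiating a candidate G(\theta); any mismatch rules it out.
A general antiderivative is - \frac{\log{\left(2 \theta^{2} + 3 \right)}}{2} + \sin{\left(\frac{2 \theta^{2}}{3} - \theta \right)} + C.
The condition gives C = - \frac{\log{\left(\frac{7}{2} \right)}}{2} + \sin{\left(\frac{2}{3} \right)} + 2 - (- \frac{\log{\left(\frac{7}{2} \right)}}{2} + \sin{\left(\frac{2}{3} \right)}) = 2.
So G(\theta) = - \frac{\log{\left(2 \theta^{2} + 3 \right)}}{2} + \sin{\left(\frac{2 \theta^{2}}{3} - \theta \right)} + 2.
Check: d/d\theta[- \frac{\log{\left(2 \theta^{2} + 3 \right)}}{2} + \sin{\left(\frac{2 \theta^{2}}{3} - \theta \right)} + 2] = \frac{8 \theta^{3} \cos{\left(\frac{2 \theta^{2}}{3} - \theta \right)} - 6 \theta^{2} \cos{\left(\frac{2 \theta^{2}}{3} - \theta \right)} + 12 \theta \cos{\left(\frac{2 \theta^{2}}{3} - \theta \right)} - 6 \theta - 9 \cos{\left(\frac{2 \theta^{2}}{3} - \theta \right)}}{6 \theta^{2} + 9} = G'(\theta).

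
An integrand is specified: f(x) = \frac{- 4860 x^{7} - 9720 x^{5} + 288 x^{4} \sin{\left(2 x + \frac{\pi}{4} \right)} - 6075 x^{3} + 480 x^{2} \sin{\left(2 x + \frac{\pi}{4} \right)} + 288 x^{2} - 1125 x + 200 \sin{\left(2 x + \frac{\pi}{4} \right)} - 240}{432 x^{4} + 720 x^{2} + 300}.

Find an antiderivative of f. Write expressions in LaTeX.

An antiderivative is F(x) = - \frac{810 x^{6} + 1215 x^{4} + 96 x^{2} \cos{\left(2 x + \frac{\pi}{4} \right)} + 540 x^{2} + 192 x + 80 \cos{\left(2 x + \frac{\pi}{4} \right)} + 75}{48 \left(6 x^{2} + 5\right)}.

Whatever form F(x) takes, F'(x) = f(x) is non-negotiable.
Check: d/dx[- \frac{810 x^{6} + 1215 x^{4} + 96 x^{2} \cos{\left(2 x + \frac{\pi}{4} \right)} + 540 x^{2} + 192 x + 80 \cos{\left(2 x + \frac{\pi}{4} \right)} + 75}{48 \left(6 x^{2} + 5\right)}] = \frac{- 4860 x^{7} - 9720 x^{5} + 288 x^{4} \sin{\left(2 x + \frac{\pi}{4} \right)} - 6075 x^{3} + 480 x^{2} \sin{\left(2 x + \frac{\pi}{4} \right)} + 288 x^{2} - 1125 x + 200 \sin{\left(2 x + \frac{\pi}{4} \right)} - 240}{432 x^{4} + 720 x^{2} + 300} = f(x).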